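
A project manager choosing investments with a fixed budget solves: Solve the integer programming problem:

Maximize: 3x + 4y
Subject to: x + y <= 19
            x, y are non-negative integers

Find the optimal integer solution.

Objective: 3x + 4y, constraint: x + y <= 19
Coefficient of y is 4 > coefficient of x is 3, so allocate the entire budget to y.
Optimal: x = 0, y = 19, value = 76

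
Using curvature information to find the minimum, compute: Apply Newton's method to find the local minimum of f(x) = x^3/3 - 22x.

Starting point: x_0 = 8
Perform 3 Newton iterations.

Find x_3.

f(x) = x^3/3 - 22x
f'(x) = x^2 - 22, f''(x) = 2x
Newton update: x_{n+1} = x_n - (x_n^2 - 22)/(2*x_n)
Step 1: x_0 = 8, f'=42, f''=16, x_1 = 43/8
Step 2: x_1 = 43/8, f'=441/64, f''=43/4, x_2 = 3257/688
Step 3: x_2 = 3257/688, f'=194481/473344, f''=3257/344, x_3 = 21021617/4481632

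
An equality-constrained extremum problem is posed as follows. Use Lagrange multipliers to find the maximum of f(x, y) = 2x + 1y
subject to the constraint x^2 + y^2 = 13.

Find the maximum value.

Set up Lagrange conditions: grad f = lambda * grad g
  2 = 2*lambda*x
  1 = 2*lambda*y
From these: x/y = 2/1, so x = 2t, y = 1t for some t.
Substitute into constraint: (2t)^2 + (1t)^2 = 13
  t^2 * 5 = 13
  t = sqrt(13/5)
Maximum = 2*x + 1*y = (2^2 + 1^2)*t = 5 * sqrt(13/5) = sqrt(65)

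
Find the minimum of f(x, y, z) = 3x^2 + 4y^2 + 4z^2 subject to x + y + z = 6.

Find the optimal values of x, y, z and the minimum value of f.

Using Lagrange multipliers on f = 3x^2 + 4y^2 + 4z^2 with constraint x + y + z = 6:
Conditions: 2*3*x = lambda, 2*4*y = lambda, 2*4*z = lambda
So x = lambda/6, y = lambda/8, z = lambda/8
Substituting into constraint: lambda * (5/12) = 6
lambda = 72/5
x = 12/5, y = 9/5, z = 9/5
Minimum value = 216/5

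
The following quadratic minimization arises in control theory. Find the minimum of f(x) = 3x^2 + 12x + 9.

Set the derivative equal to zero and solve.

f(x) = 3x^2 + 12x + 9
f'(x) = 6x + (12) = 0
x = -12/6 = -2
f(-2) = -3
Since f''(x) = 6 > 0, this is a minimum.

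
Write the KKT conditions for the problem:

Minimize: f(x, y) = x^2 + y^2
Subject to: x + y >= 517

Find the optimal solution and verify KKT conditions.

KKT conditions for min x^2 + y^2 s.t. x + y >= 517:
Stationarity: 2x = mu, 2y = mu
So x = y = mu/2.
Complementary slackness: mu*(x + y - 517) = 0
Primal feasibility: x + y >= 517; dual feasibility: mu >= 0
If mu = 0 then x = y = 0, but 0 + 0 < 517 is infeasible, so the constraint is active.
Constraint active: x + y = 2*(mu/2) = 517 => mu = 517
x = y = 517/2, f = 267289/2
Verify: stationarity 2*(517/2) = 517 = mu; primal 517/2 + 517/2 = 517 >= 517; dual mu = 517 >= 0; complementary slackness 517*(517 - 517) = 0. All KKT conditions hold.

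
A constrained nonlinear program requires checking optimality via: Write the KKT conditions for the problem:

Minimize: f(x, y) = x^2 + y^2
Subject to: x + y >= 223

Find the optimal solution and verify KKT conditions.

KKT conditions for min x^2 + y^2 s.t. x + y >= 223:
Stationarity: 2x = mu, 2y = mu
So x = y = mu/2.
Complementary slackness: mu*(x + y - 223) = 0
Primal feasibility: x + y >= 223; dual feasibility: mu >= 0
If mu = 0 then x = y = 0, but 0 + 0 < 223 is infeasible, so the constraint is active.
Constraint active: x + y = 2*(mu/2) = 223 => mu = 223
x = y = 223/2, f = 49729/2
Verify: stationarity 2*(223/2) = 223 = mu; primal 223/2 + 223/2 = 223 >= 223; dual mu = 223 >= 0; complementary slackness 223*(223 - 223) = 0. All KKT conditions hold.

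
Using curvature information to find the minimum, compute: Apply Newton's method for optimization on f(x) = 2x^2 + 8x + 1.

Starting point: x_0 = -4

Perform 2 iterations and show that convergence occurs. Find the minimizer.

f(x) = 2x^2 + 8x + 1, f'(x) = 4x + (8), f''(x) = 4
Step 1: f'(-4) = -8, x_1 = -4 - -8/4 = -2
Step 2: f'(-2) = 0, x_2 = -2 (converged)
Newton's method converges in 1 step for quadratics.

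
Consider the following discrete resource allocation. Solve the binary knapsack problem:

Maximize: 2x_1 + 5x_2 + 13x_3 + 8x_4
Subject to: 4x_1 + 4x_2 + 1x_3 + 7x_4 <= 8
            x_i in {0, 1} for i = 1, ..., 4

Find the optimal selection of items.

Items: item 1 (v=2, w=4), item 2 (v=5, w=4), item 3 (v=13, w=1), item 4 (v=8, w=7)
Capacity: 8
Checking all 16 subsets (w = total weight, v = total value):
  {}: w = 0, v = 0
  {1}: w = 4, v = 2
  {2}: w = 4, v = 5
  {3}: w = 1, v = 13
  {4}: w = 7, v = 8
  {1, 2}: w = 8, v = 7
  {1, 3}: w = 5, v = 15
  {1, 4}: w = 11 > 8, infeasible
  {2, 3}: w = 5, v = 18
  {2, 4}: w = 11 > 8, infeasible
  {3, 4}: w = 8, v = 21
  {1, 2, 3}: w = 9 > 8, infeasible
  {1, 2, 4}: w = 15 > 8, infeasible
  {1, 3, 4}: w = 12 > 8, infeasible
  {2, 3, 4}: w = 12 > 8, infeasible
  {1, 2, 3, 4}: w = 16 > 8, infeasible
Best feasible subset: items [3, 4]
Total weight: 8 <= 8, total value: 21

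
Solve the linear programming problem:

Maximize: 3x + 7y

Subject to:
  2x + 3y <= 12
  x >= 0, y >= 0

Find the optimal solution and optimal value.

The feasible region has vertices at [(0, 0), (6, 0), (0, 4)].
Checking objective 3x + 7y at each vertex:
  (0, 0): 3*0 + 7*0 = 0
  (6, 0): 3*6 + 7*0 = 18
  (0, 4): 3*0 + 7*4 = 28
Maximum is 28 at (0, 4).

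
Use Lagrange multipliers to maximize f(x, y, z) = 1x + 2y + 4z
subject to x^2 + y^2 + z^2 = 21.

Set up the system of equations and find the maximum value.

Lagrange conditions: 1 = 2*lambda*x, 2 = 2*lambda*y, 4 = 2*lambda*z
So x:1 = y:2 = z:4, i.e. x = 1t, y = 2t, z = 4t
Constraint: t^2*(1^2 + 2^2 + 4^2) = 21
  t^2 * 21 = 21  =>  t = sqrt(1)
Maximum = 1*1t + 2*2t + 4*4t = 21*sqrt(1) = 21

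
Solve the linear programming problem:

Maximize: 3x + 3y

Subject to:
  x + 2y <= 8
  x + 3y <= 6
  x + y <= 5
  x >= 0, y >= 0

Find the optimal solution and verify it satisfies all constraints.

Feasible vertices: (0, 0), (0, 2), (9/2, 1/2), (5, 0)
Objective 3x + 3y at each vertex:
  (0, 0): 0
  (0, 2): 6
  (9/2, 1/2): 15
  (5, 0): 15
Maximum is 15 at (9/2, 1/2).
Verify constraints at (x, y) = (9/2, 1/2):
  1*(9/2) + 2*(1/2) = 11/2 <= 8
  1*(9/2) + 3*(1/2) = 6 <= 6 (active)
  1*(9/2) + 1*(1/2) = 5 <= 5 (active)
  x = 9/2 >= 0, y = 1/2 >= 0. All constraints satisfied.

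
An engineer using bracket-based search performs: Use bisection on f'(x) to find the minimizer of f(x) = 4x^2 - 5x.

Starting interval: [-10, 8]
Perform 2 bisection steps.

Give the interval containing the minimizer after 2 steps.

Finding critical point of f(x) = 4x^2 - 5x using bisection on f'(x) = 8x + -5.
f'(x) = 0 when x = 5/8.
Starting interval: [-10, 8]
Step 1: mid = -1, f'(mid) = -13, new interval = [-1, 8]
Step 2: mid = 7/2, f'(mid) = 23, new interval = [-1, 7/2]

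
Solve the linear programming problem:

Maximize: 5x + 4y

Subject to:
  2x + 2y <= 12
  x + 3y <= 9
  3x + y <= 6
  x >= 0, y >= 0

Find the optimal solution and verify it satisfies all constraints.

Feasible vertices: (0, 0), (0, 3), (9/8, 21/8), (2, 0)
Objective 5x + 4y at each vertex:
  (0, 0): 0
  (0, 3): 12
  (9/8, 21/8): 129/8
  (2, 0): 10
Maximum is 129/8 at (9/8, 21/8).
Verify constraints at (x, y) = (9/8, 21/8):
  2*(9/8) + 2*(21/8) = 15/2 <= 12
  1*(9/8) + 3*(21/8) = 9 <= 9 (active)
  3*(9/8) + 1*(21/8) = 6 <= 6 (active)
  x = 9/8 >= 0, y = 21/8 >= 0. All constraints satisfied.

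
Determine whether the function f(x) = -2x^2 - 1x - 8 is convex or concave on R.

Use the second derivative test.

f(x) = -2x^2 - 1x - 8
f'(x) = -4x - 1
f''(x) = -4
Since f''(x) = -4 < 0 for all x, f is concave on R.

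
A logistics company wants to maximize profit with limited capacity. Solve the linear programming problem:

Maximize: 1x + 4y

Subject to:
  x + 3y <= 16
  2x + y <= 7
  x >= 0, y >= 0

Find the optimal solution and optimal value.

Feasible vertices: (0, 0), (0, 16/3), (1, 5), (7/2, 0)
Objective 1x + 4y at each:
  (0, 0): 0
  (0, 16/3): 64/3
  (1, 5): 21
  (7/2, 0): 7/2
Maximum is 64/3 at (0, 16/3).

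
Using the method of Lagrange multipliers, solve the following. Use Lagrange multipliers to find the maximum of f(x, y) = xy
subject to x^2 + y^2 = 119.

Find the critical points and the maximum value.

Lagrange conditions: y = 2*lambda*x and x = 2*lambda*y
If x = 0 then y = 0, violating the constraint, so x, y != 0.
Dividing: y/x = x/y => x^2 = y^2 => y = x or y = -x
Constraint: 2x^2 = 119 => x^2 = 119/2 => x = +/-sqrt(119/2)
Critical points: (sqrt(119/2), sqrt(119/2)), (-sqrt(119/2), -sqrt(119/2)), (sqrt(119/2), -sqrt(119/2)), (-sqrt(119/2), sqrt(119/2))
  y = x:  xy = x^2 = 119/2  at (sqrt(119/2), sqrt(119/2)) and (-sqrt(119/2), -sqrt(119/2))
  y = -x: xy = -x^2 = -119/2 at (sqrt(119/2), -sqrt(119/2)) and (-sqrt(119/2), sqrt(119/2))
Maximum xy = 119/2 at (sqrt(119/2), sqrt(119/2)) and (-sqrt(119/2), -sqrt(119/2))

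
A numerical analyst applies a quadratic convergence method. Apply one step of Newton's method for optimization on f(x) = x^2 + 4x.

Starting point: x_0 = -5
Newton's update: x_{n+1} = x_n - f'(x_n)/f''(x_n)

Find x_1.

f(x) = x^2 + 4x
f'(x) = 2x + (4), f''(x) = 2
Newton step: x_1 = x_0 - f'(x_0)/f''(x_0)
f'(-5) = -6
x_1 = -5 - -6/2 = -2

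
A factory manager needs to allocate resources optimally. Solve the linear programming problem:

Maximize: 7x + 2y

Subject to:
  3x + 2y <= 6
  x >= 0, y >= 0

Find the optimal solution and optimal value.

The feasible region has vertices at [(0, 0), (2, 0), (0, 3)].
Checking objective 7x + 2y at each vertex:
  (0, 0): 7*0 + 2*0 = 0
  (2, 0): 7*2 + 2*0 = 14
  (0, 3): 7*0 + 2*3 = 6
Maximum is 14 at (2, 0).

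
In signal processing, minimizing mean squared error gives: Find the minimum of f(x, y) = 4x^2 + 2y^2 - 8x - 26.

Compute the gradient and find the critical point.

f(x,y) = 4x^2 + 2y^2 - 8x - 26
df/dx = 8x + (-8) = 0  =>  x = 1
df/dy = 4y + (0) = 0  =>  y = 0
f(1, 0) = 4*(1)^2 + 2*(0)^2 + -8*(1) + -26 = -30
Hessian is diagonal with entries 8, 4 > 0, so this is a minimum.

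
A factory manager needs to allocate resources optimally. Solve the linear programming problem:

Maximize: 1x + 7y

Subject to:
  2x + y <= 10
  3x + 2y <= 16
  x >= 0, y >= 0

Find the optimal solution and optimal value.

Feasible vertices: (0, 0), (0, 8), (4, 2), (5, 0)
Objective 1x + 7y at each:
  (0, 0): 0
  (0, 8): 56
  (4, 2): 18
  (5, 0): 5
Maximum is 56 at (0, 8).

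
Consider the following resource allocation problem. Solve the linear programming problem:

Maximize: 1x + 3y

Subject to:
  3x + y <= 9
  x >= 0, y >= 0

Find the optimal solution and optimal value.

The feasible region has vertices at [(0, 0), (3, 0), (0, 9)].
Checking objective 1x + 3y at each vertex:
  (0, 0): 1*0 + 3*0 = 0
  (3, 0): 1*3 + 3*0 = 3
  (0, 9): 1*0 + 3*9 = 27
Maximum is 27 at (0, 9).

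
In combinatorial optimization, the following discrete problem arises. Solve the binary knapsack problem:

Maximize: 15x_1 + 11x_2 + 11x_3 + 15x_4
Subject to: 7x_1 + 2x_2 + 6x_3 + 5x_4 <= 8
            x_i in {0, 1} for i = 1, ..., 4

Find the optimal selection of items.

Items: item 1 (v=15, w=7), item 2 (v=11, w=2), item 3 (v=11, w=6), item 4 (v=15, w=5)
Capacity: 8
Checking all 16 subsets (w = total weight, v = total value):
  {}: w = 0, v = 0
  {1}: w = 7, v = 15
  {2}: w = 2, v = 11
  {3}: w = 6, v = 11
  {4}: w = 5, v = 15
  {1, 2}: w = 9 > 8, infeasible
  {1, 3}: w = 13 > 8, infeasible
  {1, 4}: w = 12 > 8, infeasible
  {2, 3}: w = 8, v = 22
  {2, 4}: w = 7, v = 26
  {3, 4}: w = 11 > 8, infeasible
  {1, 2, 3}: w = 15 > 8, infeasible
  {1, 2, 4}: w = 14 > 8, infeasible
  {1, 3, 4}: w = 18 > 8, infeasible
  {2, 3, 4}: w = 13 > 8, infeasible
  {1, 2, 3, 4}: w = 20 > 8, infeasible
Best feasible subset: items [2, 4]
Total weight: 7 <= 8, total value: 26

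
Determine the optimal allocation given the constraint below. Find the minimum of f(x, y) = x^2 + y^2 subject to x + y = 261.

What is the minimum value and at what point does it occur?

Substitute y = 261 - x into f(x,y) = x^2 + y^2:
g(x) = x^2 + (261 - x)^2 = 2x^2 - 522x + 68121
g'(x) = 4x - 522 = 0  =>  x = 261/2
y = 261 - 261/2 = 261/2
Minimum value = (261/2)^2 + (261/2)^2 = 68121/2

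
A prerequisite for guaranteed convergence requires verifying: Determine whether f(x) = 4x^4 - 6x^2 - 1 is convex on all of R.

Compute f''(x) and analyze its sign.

f(x) = 4x^4 - 6x^2 - 1
f'(x) = 16x^3 + -12x
f''(x) = 48x^2 + -12
f''(0) = -12 < 0, so not convex near x = 0
Therefore, f is not globally convex on R.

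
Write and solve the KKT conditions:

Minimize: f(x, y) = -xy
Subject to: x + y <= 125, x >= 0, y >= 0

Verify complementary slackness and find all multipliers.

Problem: min -xy s.t. x + y <= 125 (multiplier lambda), x >= 0 (mu_x), y >= 0 (mu_y)
KKT stationarity: -y + lambda - mu_x = 0, -x + lambda - mu_y = 0, with lambda, mu_x, mu_y >= 0
Complementary slackness: lambda*(x + y - 125) = 0, mu_x*x = 0, mu_y*y = 0
If lambda = 0: y = -mu_x <= 0 and x = -mu_y <= 0 force x = y = 0 with f = 0; but x = y = 125/2 is feasible with f = -15625/4 < 0, so this is not the minimum. Hence lambda > 0 and x + y = 125.
Try x > 0, y > 0 (so mu_x = mu_y = 0): y = lambda, x = lambda => x = y = lambda
x + y = 125 => 2*lambda = 125 => lambda = 125/2
x* = y* = 125/2 > 0, consistent with mu_x = mu_y = 0.
(Any feasible point with x = 0 or y = 0 has f = 0 > -15625/4, so the minimum is not on those boundaries.)
min(-xy) = -15625/4 (i.e. max xy = 15625/4)
Multipliers: lambda = 125/2, mu_x = 0, mu_y = 0
Complementary slackness: lambda*(x + y - 125) = 125/2*(125/2 + 125/2 - 125) = 0, mu_x*x = 0*125/2 = 0, mu_y*y = 0*125/2 = 0. Satisfied.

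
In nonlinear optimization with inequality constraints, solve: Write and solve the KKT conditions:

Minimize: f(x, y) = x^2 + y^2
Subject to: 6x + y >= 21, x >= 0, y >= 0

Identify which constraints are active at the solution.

KKT conditions for min x^2 + y^2 s.t. 6x + 1y >= 21, x >= 0, y >= 0:
Stationarity: 2x = mu*6 + mu_x, 2y = mu*1 + mu_y, with mu, mu_x, mu_y >= 0
Complementary slackness: mu*(6x + y - 21) = 0, mu_x*x = 0, mu_y*y = 0
(0, 0) is infeasible (6*0 + 1*0 < 21), so if mu = 0 stationarity would force x = mu_x/2 >= 0, y = mu_y/2 >= 0 with mu_x*x = mu_y*y = 0, i.e. x = y = 0: contradiction. Hence mu > 0 and 6x + y = 21 is active.
Try x > 0, y > 0 (so mu_x = mu_y = 0): x = 6*mu/2, y = 1*mu/2
Substitute: 6*(6*mu/2) + 1*(1*mu/2) = 21
  mu*37/2 = 21 => mu = 42/37
x* = 126/37 > 0, y* = 21/37 > 0, consistent with mu_x = mu_y = 0.
f is convex and the constraints are linear, so this KKT point is the global minimum.
f* = 441/37
Active constraints: 6x + y >= 21 (holds with equality, mu = 42/37 > 0); x >= 0 and y >= 0 are inactive (mu_x = mu_y = 0).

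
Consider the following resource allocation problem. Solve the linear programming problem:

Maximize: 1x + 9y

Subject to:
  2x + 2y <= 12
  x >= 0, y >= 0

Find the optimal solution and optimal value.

The feasible region has vertices at [(0, 0), (6, 0), (0, 6)].
Checking objective 1x + 9y at each vertex:
  (0, 0): 1*0 + 9*0 = 0
  (6, 0): 1*6 + 9*0 = 6
  (0, 6): 1*0 + 9*6 = 54
Maximum is 54 at (0, 6).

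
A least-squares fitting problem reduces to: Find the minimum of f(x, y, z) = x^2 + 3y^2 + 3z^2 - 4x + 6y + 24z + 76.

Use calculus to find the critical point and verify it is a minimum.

f(x,y,z) = x^2 + 3y^2 + 3z^2 - 4x + 6y + 24z + 76
df/dx = 2x + (-4) = 0 => x = 2
df/dy = 6y + (6) = 0 => y = -1
df/dz = 6z + (24) = 0 => z = -4
f(2,-1,-4) = 1*(2)^2 + 3*(-1)^2 + 3*(-4)^2 + -4*(2) + 6*(-1) + 24*(-4) + 76 = 21
Hessian is diagonal with entries 2, 6, 6 > 0, confirmed minimum.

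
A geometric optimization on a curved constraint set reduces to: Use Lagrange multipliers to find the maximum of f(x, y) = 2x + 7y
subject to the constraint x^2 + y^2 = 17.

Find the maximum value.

Set up Lagrange conditions: grad f = lambda * grad g
  2 = 2*lambda*x
  7 = 2*lambda*y
From these: x/y = 2/7, so x = 2t, y = 7t for some t.
Substitute into constraint: (2t)^2 + (7t)^2 = 17
  t^2 * 53 = 17
  t = sqrt(17/53)
Maximum = 2*x + 7*y = (2^2 + 7^2)*t = 53 * sqrt(17/53) = sqrt(901)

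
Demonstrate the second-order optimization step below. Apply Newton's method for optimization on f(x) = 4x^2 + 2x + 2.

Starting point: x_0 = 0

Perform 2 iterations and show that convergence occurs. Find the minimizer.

f(x) = 4x^2 + 2x + 2, f'(x) = 8x + (2), f''(x) = 8
Step 1: f'(0) = 2, x_1 = 0 - 2/8 = -1/4
Step 2: f'(-1/4) = 0, x_2 = -1/4 (converged)
Newton's method converges in 1 step for quadratics.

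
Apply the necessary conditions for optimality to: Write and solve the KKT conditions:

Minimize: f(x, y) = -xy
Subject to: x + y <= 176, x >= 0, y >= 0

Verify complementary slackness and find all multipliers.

Problem: min -xy s.t. x + y <= 176 (multiplier lambda), x >= 0 (mu_x), y >= 0 (mu_y)
KKT stationarity: -y + lambda - mu_x = 0, -x + lambda - mu_y = 0, with lambda, mu_x, mu_y >= 0
Complementary slackness: lambda*(x + y - 176) = 0, mu_x*x = 0, mu_y*y = 0
If lambda = 0: y = -mu_x <= 0 and x = -mu_y <= 0 force x = y = 0 with f = 0; but x = y = 88 is feasible with f = -7744 < 0, so this is not the minimum. Hence lambda > 0 and x + y = 176.
Try x > 0, y > 0 (so mu_x = mu_y = 0): y = lambda, x = lambda => x = y = lambda
x + y = 176 => 2*lambda = 176 => lambda = 88
x* = y* = 88 > 0, consistent with mu_x = mu_y = 0.
(Any feasible point with x = 0 or y = 0 has f = 0 > -7744, so the minimum is not on those boundaries.)
min(-xy) = -7744 (i.e. max xy = 7744)
Multipliers: lambda = 88, mu_x = 0, mu_y = 0
Complementary slackness: lambda*(x + y - 176) = 88*(88 + 88 - 176) = 0, mu_x*x = 0*88 = 0, mu_y*y = 0*88 = 0. Satisfied.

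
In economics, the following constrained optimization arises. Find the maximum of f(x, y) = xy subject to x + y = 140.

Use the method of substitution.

Substitute y = 140 - x into f(x,y) = xy:
g(x) = x(140 - x) = 140x - x^2
g'(x) = 140 - 2x = 0  =>  x = 70
y = 140 - 70 = 70
Maximum value = 70 * 70 = 4900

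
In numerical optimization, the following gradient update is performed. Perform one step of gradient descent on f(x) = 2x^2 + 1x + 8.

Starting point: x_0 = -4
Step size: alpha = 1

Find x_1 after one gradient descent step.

f(x) = 2x^2 + 1x + 8
f'(x) = 4x + 1
f'(-4) = 4*-4 + (1) = -15
x_1 = x_0 - alpha * f'(x_0) = -4 - 1 * -15 = 11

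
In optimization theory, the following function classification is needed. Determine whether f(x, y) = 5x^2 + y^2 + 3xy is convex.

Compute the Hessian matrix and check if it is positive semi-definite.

f(x,y) = 5x^2 + y^2 + 3xy
Hessian H = [[10, 3], [3, 2]]
trace(H) = 12, det(H) = 11
Eigenvalues: (12 +/- sqrt(100)) / 2 = 11, 1
Since both eigenvalues > 0, f is convex.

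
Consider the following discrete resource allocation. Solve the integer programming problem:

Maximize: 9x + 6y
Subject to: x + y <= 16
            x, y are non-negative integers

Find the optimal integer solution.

Objective: 9x + 6y, constraint: x + y <= 16
Coefficient of x is 9 >= coefficient of y is 6, so allocate the entire budget to x.
Optimal: x = 16, y = 0, value = 144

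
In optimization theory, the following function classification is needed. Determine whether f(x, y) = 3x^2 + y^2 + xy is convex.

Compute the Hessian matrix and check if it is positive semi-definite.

f(x,y) = 3x^2 + y^2 + xy
Hessian H = [[6, 1], [1, 2]]
trace(H) = 8, det(H) = 11
Eigenvalues: (8 +/- sqrt(20)) / 2 = 6.236, 1.764
Since both eigenvalues > 0, f is convex.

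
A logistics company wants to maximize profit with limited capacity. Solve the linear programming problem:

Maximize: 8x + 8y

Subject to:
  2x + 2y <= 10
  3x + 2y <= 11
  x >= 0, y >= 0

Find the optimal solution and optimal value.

Feasible vertices: (0, 0), (0, 5), (1, 4), (11/3, 0)
Objective 8x + 8y at each:
  (0, 0): 0
  (0, 5): 40
  (1, 4): 40
  (11/3, 0): 88/3
Maximum is 40 at (0, 5).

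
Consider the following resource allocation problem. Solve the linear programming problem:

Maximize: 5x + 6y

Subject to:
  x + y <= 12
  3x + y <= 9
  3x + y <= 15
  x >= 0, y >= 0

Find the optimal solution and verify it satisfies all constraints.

Feasible vertices: (0, 0), (0, 9), (3, 0)
Objective 5x + 6y at each vertex:
  (0, 0): 0
  (0, 9): 54
  (3, 0): 15
Maximum is 54 at (0, 9).
Verify constraints at (x, y) = (0, 9):
  1*0 + 1*9 = 9 <= 12
  3*0 + 1*9 = 9 <= 9 (active)
  3*0 + 1*9 = 9 <= 15
  x = 0 >= 0, y = 9 >= 0. All constraints satisfied.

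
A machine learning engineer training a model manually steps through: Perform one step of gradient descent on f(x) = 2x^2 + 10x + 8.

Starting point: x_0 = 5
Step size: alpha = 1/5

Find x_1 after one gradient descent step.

f(x) = 2x^2 + 10x + 8
f'(x) = 4x + 10
f'(5) = 4*5 + (10) = 30
x_1 = x_0 - alpha * f'(x_0) = 5 - 1/5 * 30 = -1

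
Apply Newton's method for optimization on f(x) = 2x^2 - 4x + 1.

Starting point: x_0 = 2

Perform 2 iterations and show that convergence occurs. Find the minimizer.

f(x) = 2x^2 - 4x + 1, f'(x) = 4x + (-4), f''(x) = 4
Step 1: f'(2) = 4, x_1 = 2 - 4/4 = 1
Step 2: f'(1) = 0, x_2 = 1 (converged)
Newton's method converges in 1 step for quadratics.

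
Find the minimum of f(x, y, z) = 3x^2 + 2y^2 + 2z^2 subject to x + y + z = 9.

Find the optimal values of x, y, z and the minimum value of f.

Using Lagrange multipliers on f = 3x^2 + 2y^2 + 2z^2 with constraint x + y + z = 9:
Conditions: 2*3*x = lambda, 2*2*y = lambda, 2*2*z = lambda
So x = lambda/6, y = lambda/4, z = lambda/4
Substituting into constraint: lambda * (2/3) = 9
lambda = 27/2
x = 9/4, y = 27/8, z = 27/8
Minimum value = 243/4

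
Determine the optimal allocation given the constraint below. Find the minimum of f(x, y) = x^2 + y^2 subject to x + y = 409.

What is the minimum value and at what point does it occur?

Substitute y = 409 - x into f(x,y) = x^2 + y^2:
g(x) = x^2 + (409 - x)^2 = 2x^2 - 818x + 167281
g'(x) = 4x - 818 = 0  =>  x = 409/2
y = 409 - 409/2 = 409/2
Minimum value = (409/2)^2 + (409/2)^2 = 167281/2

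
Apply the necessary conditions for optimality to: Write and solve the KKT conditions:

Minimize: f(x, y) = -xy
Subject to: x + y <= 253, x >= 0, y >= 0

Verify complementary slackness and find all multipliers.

Problem: min -xy s.t. x + y <= 253 (multiplier lambda), x >= 0 (mu_x), y >= 0 (mu_y)
KKT stationarity: -y + lambda - mu_x = 0, -x + lambda - mu_y = 0, with lambda, mu_x, mu_y >= 0
Complementary slackness: lambda*(x + y - 253) = 0, mu_x*x = 0, mu_y*y = 0
If lambda = 0: y = -mu_x <= 0 and x = -mu_y <= 0 force x = y = 0 with f = 0; but x = y = 253/2 is feasible with f = -64009/4 < 0, so this is not the minimum. Hence lambda > 0 and x + y = 253.
Try x > 0, y > 0 (so mu_x = mu_y = 0): y = lambda, x = lambda => x = y = lambda
x + y = 253 => 2*lambda = 253 => lambda = 253/2
x* = y* = 253/2 > 0, consistent with mu_x = mu_y = 0.
(Any feasible point with x = 0 or y = 0 has f = 0 > -64009/4, so the minimum is not on those boundaries.)
min(-xy) = -64009/4 (i.e. max xy = 64009/4)
Multipliers: lambda = 253/2, mu_x = 0, mu_y = 0
Complementary slackness: lambda*(x + y - 253) = 253/2*(253/2 + 253/2 - 253) = 0, mu_x*x = 0*253/2 = 0, mu_y*y = 0*253/2 = 0. Satisfied.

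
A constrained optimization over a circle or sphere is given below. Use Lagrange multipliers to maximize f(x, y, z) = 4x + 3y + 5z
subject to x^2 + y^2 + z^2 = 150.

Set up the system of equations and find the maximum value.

Lagrange conditions: 4 = 2*lambda*x, 3 = 2*lambda*y, 5 = 2*lambda*z
So x:4 = y:3 = z:5, i.e. x = 4t, y = 3t, z = 5t
Constraint: t^2*(4^2 + 3^2 + 5^2) = 150
  t^2 * 50 = 150  =>  t = sqrt(3)
Maximum = 4*4t + 3*3t + 5*5t = 50*sqrt(3) = sqrt(7500)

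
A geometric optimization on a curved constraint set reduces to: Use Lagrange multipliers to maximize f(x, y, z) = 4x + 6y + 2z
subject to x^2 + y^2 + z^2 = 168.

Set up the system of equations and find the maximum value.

Lagrange conditions: 4 = 2*lambda*x, 6 = 2*lambda*y, 2 = 2*lambda*z
So x:4 = y:6 = z:2, i.e. x = 4t, y = 6t, z = 2t
Constraint: t^2*(4^2 + 6^2 + 2^2) = 168
  t^2 * 56 = 168  =>  t = sqrt(3)
Maximum = 4*4t + 6*6t + 2*2t = 56*sqrt(3) = sqrt(9408)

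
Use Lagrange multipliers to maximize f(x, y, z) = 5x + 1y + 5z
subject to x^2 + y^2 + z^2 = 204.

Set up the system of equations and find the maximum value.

Lagrange conditions: 5 = 2*lambda*x, 1 = 2*lambda*y, 5 = 2*lambda*z
So x:5 = y:1 = z:5, i.e. x = 5t, y = 1t, z = 5t
Constraint: t^2*(5^2 + 1^2 + 5^2) = 204
  t^2 * 51 = 204  =>  t = sqrt(4)
Maximum = 5*5t + 1*1t + 5*5t = 51*sqrt(4) = 102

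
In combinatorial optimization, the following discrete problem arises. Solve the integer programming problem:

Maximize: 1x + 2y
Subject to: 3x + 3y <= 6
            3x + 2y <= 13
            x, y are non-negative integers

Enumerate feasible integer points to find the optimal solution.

Constraint 1: 3x + 3y <= 6
Constraint 2: 3x + 2y <= 13
Feasible x range (need y >= 0): 0 <= x <= min(6/3, 13/3) => x in {0, ..., 2}.
Enumerate feasible integer points row by row (the coefficient of y is 2 > 0, so for each x the largest feasible y gives the best value):
  x = 0: y <= min((6 - 3*0)/3, (13 - 3*0)/2) => y in {0, ..., 2}; best 1*0 + 2*2 = 4
  x = 1: y <= min((6 - 3*1)/3, (13 - 3*1)/2) => y in {0, ..., 1}; best 1*1 + 2*1 = 3
  x = 2: y <= min((6 - 3*2)/3, (13 - 3*2)/2) => y in {0}; best 1*2 + 2*0 = 2
The maximum 1x + 2y = 4 is achieved at x = 0, y = 2.
Check: 3*0 + 3*2 = 6 <= 6 and 3*0 + 2*2 = 4 <= 13.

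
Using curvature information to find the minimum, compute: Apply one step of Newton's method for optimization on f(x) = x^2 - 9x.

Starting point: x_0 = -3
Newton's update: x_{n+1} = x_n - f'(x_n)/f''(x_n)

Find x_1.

f(x) = x^2 - 9x
f'(x) = 2x + (-9), f''(x) = 2
Newton step: x_1 = x_0 - f'(x_0)/f''(x_0)
f'(-3) = -15
x_1 = -3 - -15/2 = 9/2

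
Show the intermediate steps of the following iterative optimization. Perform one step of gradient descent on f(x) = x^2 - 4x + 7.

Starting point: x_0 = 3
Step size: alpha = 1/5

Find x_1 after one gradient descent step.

f(x) = x^2 - 4x + 7
f'(x) = 2x - 4
f'(3) = 2*3 + (-4) = 2
x_1 = x_0 - alpha * f'(x_0) = 3 - 1/5 * 2 = 13/5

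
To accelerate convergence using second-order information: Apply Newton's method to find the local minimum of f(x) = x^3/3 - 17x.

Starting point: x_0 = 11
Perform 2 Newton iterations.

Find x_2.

f(x) = x^3/3 - 17x
f'(x) = x^2 - 17, f''(x) = 2x
Newton update: x_{n+1} = x_n - (x_n^2 - 17)/(2*x_n)
Step 1: x_0 = 11, f'=104, f''=22, x_1 = 69/11
Step 2: x_1 = 69/11, f'=2704/121, f''=138/11, x_2 = 3409/759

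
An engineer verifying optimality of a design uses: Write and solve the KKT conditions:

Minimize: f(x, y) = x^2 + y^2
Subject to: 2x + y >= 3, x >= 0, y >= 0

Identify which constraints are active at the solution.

KKT conditions for min x^2 + y^2 s.t. 2x + 1y >= 3, x >= 0, y >= 0:
Stationarity: 2x = mu*2 + mu_x, 2y = mu*1 + mu_y, with mu, mu_x, mu_y >= 0
Complementary slackness: mu*(2x + y - 3) = 0, mu_x*x = 0, mu_y*y = 0
(0, 0) is infeasible (2*0 + 1*0 < 3), so if mu = 0 stationarity would force x = mu_x/2 >= 0, y = mu_y/2 >= 0 with mu_x*x = mu_y*y = 0, i.e. x = y = 0: contradiction. Hence mu > 0 and 2x + y = 3 is active.
Try x > 0, y > 0 (so mu_x = mu_y = 0): x = 2*mu/2, y = 1*mu/2
Substitute: 2*(2*mu/2) + 1*(1*mu/2) = 3
  mu*5/2 = 3 => mu = 6/5
x* = 6/5 > 0, y* = 3/5 > 0, consistent with mu_x = mu_y = 0.
f is convex and the constraints are linear, so this KKT point is the global minimum.
f* = 9/5
Active constraints: 2x + y >= 3 (holds with equality, mu = 6/5 > 0); x >= 0 and y >= 0 are inactive (mu_x = mu_y = 0).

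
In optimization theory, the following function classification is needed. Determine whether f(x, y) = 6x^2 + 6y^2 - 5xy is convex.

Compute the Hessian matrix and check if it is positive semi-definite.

f(x,y) = 6x^2 + 6y^2 - 5xy
Hessian H = [[12, -5], [-5, 12]]
trace(H) = 24, det(H) = 119
Eigenvalues: (24 +/- sqrt(100)) / 2 = 17, 7
Since both eigenvalues > 0, f is convex.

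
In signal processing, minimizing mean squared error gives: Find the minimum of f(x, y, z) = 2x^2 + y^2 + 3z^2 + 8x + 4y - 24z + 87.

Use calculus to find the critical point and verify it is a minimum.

f(x,y,z) = 2x^2 + y^2 + 3z^2 + 8x + 4y - 24z + 87
df/dx = 4x + (8) = 0 => x = -2
df/dy = 2y + (4) = 0 => y = -2
df/dz = 6z + (-24) = 0 => z = 4
f(-2,-2,4) = 2*(-2)^2 + 1*(-2)^2 + 3*(4)^2 + 8*(-2) + 4*(-2) + -24*(4) + 87 = 27
Hessian is diagonal with entries 4, 2, 6 > 0, confirmed minimum.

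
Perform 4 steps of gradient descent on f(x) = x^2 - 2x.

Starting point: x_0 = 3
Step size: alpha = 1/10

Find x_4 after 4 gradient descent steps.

f(x) = x^2 - 2x, f'(x) = 2x + (-2)
Step 1: f'(3) = 4, x_1 = 3 - 1/10 * 4 = 13/5
Step 2: f'(13/5) = 16/5, x_2 = 13/5 - 1/10 * 16/5 = 57/25
Step 3: f'(57/25) = 64/25, x_3 = 57/25 - 1/10 * 64/25 = 253/125
Step 4: f'(253/125) = 256/125, x_4 = 253/125 - 1/10 * 256/125 = 1137/625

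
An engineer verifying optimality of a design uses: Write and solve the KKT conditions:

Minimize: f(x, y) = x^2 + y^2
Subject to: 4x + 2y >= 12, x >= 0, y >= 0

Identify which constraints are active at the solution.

KKT conditions for min x^2 + y^2 s.t. 4x + 2y >= 12, x >= 0, y >= 0:
Stationarity: 2x = mu*4 + mu_x, 2y = mu*2 + mu_y, with mu, mu_x, mu_y >= 0
Complementary slackness: mu*(4x + 2y - 12) = 0, mu_x*x = 0, mu_y*y = 0
(0, 0) is infeasible (4*0 + 2*0 < 12), so if mu = 0 stationarity would force x = mu_x/2 >= 0, y = mu_y/2 >= 0 with mu_x*x = mu_y*y = 0, i.e. x = y = 0: contradiction. Hence mu > 0 and 4x + 2y = 12 is active.
Try x > 0, y > 0 (so mu_x = mu_y = 0): x = 4*mu/2, y = 2*mu/2
Substitute: 4*(4*mu/2) + 2*(2*mu/2) = 12
  mu*20/2 = 12 => mu = 6/5
x* = 12/5 > 0, y* = 6/5 > 0, consistent with mu_x = mu_y = 0.
f is convex and the constraints are linear, so this KKT point is the global minimum.
f* = 36/5
Active constraints: 4x + 2y >= 12 (holds with equality, mu = 6/5 > 0); x >= 0 and y >= 0 are inactive (mu_x = mu_y = 0).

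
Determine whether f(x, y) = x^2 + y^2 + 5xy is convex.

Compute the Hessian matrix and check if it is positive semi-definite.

f(x,y) = x^2 + y^2 + 5xy
Hessian H = [[2, 5], [5, 2]]
trace(H) = 4, det(H) = -21
Eigenvalues: (4 +/- sqrt(100)) / 2 = 7, -3
Since not both eigenvalues positive, f is neither convex nor concave.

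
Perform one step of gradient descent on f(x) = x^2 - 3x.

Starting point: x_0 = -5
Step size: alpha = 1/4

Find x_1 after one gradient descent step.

f(x) = x^2 - 3x
f'(x) = 2x - 3
f'(-5) = 2*-5 + (-3) = -13
x_1 = x_0 - alpha * f'(x_0) = -5 - 1/4 * -13 = -7/4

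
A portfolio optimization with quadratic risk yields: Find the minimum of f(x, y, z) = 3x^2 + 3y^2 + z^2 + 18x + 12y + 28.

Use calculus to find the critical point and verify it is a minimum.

f(x,y,z) = 3x^2 + 3y^2 + z^2 + 18x + 12y + 28
df/dx = 6x + (18) = 0 => x = -3
df/dy = 6y + (12) = 0 => y = -2
df/dz = 2z + (0) = 0 => z = 0
f(-3,-2,0) = 3*(-3)^2 + 3*(-2)^2 + 1*(0)^2 + 18*(-3) + 12*(-2) + 28 = -11
Hessian is diagonal with entries 6, 6, 2 > 0, confirmed minimum.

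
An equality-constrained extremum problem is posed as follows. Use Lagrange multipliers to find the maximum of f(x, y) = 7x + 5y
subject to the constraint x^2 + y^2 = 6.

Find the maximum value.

Set up Lagrange conditions: grad f = lambda * grad g
  7 = 2*lambda*x
  5 = 2*lambda*y
From these: x/y = 7/5, so x = 7t, y = 5t for some t.
Substitute into constraint: (7t)^2 + (5t)^2 = 6
  t^2 * 74 = 6
  t = sqrt(6/74)
Maximum = 7*x + 5*y = (7^2 + 5^2)*t = 74 * sqrt(6/74) = sqrt(444)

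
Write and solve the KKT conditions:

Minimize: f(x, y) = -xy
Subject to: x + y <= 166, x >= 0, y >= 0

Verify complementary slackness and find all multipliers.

Problem: min -xy s.t. x + y <= 166 (multiplier lambda), x >= 0 (mu_x), y >= 0 (mu_y)
KKT stationarity: -y + lambda - mu_x = 0, -x + lambda - mu_y = 0, with lambda, mu_x, mu_y >= 0
Complementary slackness: lambda*(x + y - 166) = 0, mu_x*x = 0, mu_y*y = 0
If lambda = 0: y = -mu_x <= 0 and x = -mu_y <= 0 force x = y = 0 with f = 0; but x = y = 83 is feasible with f = -6889 < 0, so this is not the minimum. Hence lambda > 0 and x + y = 166.
Try x > 0, y > 0 (so mu_x = mu_y = 0): y = lambda, x = lambda => x = y = lambda
x + y = 166 => 2*lambda = 166 => lambda = 83
x* = y* = 83 > 0, consistent with mu_x = mu_y = 0.
(Any feasible point with x = 0 or y = 0 has f = 0 > -6889, so the minimum is not on those boundaries.)
min(-xy) = -6889 (i.e. max xy = 6889)
Multipliers: lambda = 83, mu_x = 0, mu_y = 0
Complementary slackness: lambda*(x + y - 166) = 83*(83 + 83 - 166) = 0, mu_x*x = 0*83 = 0, mu_y*y = 0*83 = 0. Satisfied.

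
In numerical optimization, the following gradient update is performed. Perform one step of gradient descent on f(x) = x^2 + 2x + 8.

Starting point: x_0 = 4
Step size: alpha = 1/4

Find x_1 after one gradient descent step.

f(x) = x^2 + 2x + 8
f'(x) = 2x + 2
f'(4) = 2*4 + (2) = 10
x_1 = x_0 - alpha * f'(x_0) = 4 - 1/4 * 10 = 3/2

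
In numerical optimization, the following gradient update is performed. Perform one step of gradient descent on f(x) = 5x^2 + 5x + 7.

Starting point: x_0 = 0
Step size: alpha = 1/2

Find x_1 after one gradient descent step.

f(x) = 5x^2 + 5x + 7
f'(x) = 10x + 5
f'(0) = 10*0 + (5) = 5
x_1 = x_0 - alpha * f'(x_0) = 0 - 1/2 * 5 = -5/2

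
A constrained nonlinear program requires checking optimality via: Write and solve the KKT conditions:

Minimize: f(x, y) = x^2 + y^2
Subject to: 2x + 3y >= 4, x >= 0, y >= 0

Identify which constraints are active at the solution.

KKT conditions for min x^2 + y^2 s.t. 2x + 3y >= 4, x >= 0, y >= 0:
Stationarity: 2x = mu*2 + mu_x, 2y = mu*3 + mu_y, with mu, mu_x, mu_y >= 0
Complementary slackness: mu*(2x + 3y - 4) = 0, mu_x*x = 0, mu_y*y = 0
(0, 0) is infeasible (2*0 + 3*0 < 4), so if mu = 0 stationarity would force x = mu_x/2 >= 0, y = mu_y/2 >= 0 with mu_x*x = mu_y*y = 0, i.e. x = y = 0: contradiction. Hence mu > 0 and 2x + 3y = 4 is active.
Try x > 0, y > 0 (so mu_x = mu_y = 0): x = 2*mu/2, y = 3*mu/2
Substitute: 2*(2*mu/2) + 3*(3*mu/2) = 4
  mu*13/2 = 4 => mu = 8/13
x* = 8/13 > 0, y* = 12/13 > 0, consistent with mu_x = mu_y = 0.
f is convex and the constraints are linear, so this KKT point is the global minimum.
f* = 16/13
Active constraints: 2x + 3y >= 4 (holds with equality, mu = 8/13 > 0); x >= 0 and y >= 0 are inactive (mu_x = mu_y = 0).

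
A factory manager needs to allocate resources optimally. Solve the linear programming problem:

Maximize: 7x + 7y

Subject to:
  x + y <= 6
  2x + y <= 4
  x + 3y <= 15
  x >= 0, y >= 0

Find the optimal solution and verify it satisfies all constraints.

Feasible vertices: (0, 0), (0, 4), (2, 0)
Objective 7x + 7y at each vertex:
  (0, 0): 0
  (0, 4): 28
  (2, 0): 14
Maximum is 28 at (0, 4).
Verify constraints at (x, y) = (0, 4):
  1*0 + 1*4 = 4 <= 6
  2*0 + 1*4 = 4 <= 4 (active)
  1*0 + 3*4 = 12 <= 15
  x = 0 >= 0, y = 4 >= 0. All constraints satisfied.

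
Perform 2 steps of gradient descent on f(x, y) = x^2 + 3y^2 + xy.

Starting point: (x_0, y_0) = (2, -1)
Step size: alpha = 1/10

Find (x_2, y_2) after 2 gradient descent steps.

f(x,y) = x^2 + 3y^2 + xy
grad_x = 2x + 1y, grad_y = 6y + 1x
Step 1: grad = (3, -4), (17/10, -3/5)
Step 2: grad = (14/5, -19/10), (71/50, -41/100)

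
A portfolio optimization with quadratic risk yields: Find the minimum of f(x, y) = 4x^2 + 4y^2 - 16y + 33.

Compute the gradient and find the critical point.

f(x,y) = 4x^2 + 4y^2 - 16y + 33
df/dx = 8x + (0) = 0  =>  x = 0
df/dy = 8y + (-16) = 0  =>  y = 2
f(0, 2) = 4*(0)^2 + 4*(2)^2 + -16*(2) + 33 = 17
Hessian is diagonal with entries 8, 8 > 0, so this is a minimum.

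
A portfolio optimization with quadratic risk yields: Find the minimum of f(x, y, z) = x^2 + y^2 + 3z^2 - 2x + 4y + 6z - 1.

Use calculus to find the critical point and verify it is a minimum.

f(x,y,z) = x^2 + y^2 + 3z^2 - 2x + 4y + 6z - 1
df/dx = 2x + (-2) = 0 => x = 1
df/dy = 2y + (4) = 0 => y = -2
df/dz = 6z + (6) = 0 => z = -1
f(1,-2,-1) = 1*(1)^2 + 1*(-2)^2 + 3*(-1)^2 + -2*(1) + 4*(-2) + 6*(-1) + -1 = -9
Hessian is diagonal with entries 2, 2, 6 > 0, confirmed minimum.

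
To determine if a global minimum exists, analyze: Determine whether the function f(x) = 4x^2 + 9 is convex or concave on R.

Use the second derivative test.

f(x) = 4x^2 + 9
f'(x) = 8x + 0
f''(x) = 8
Since f''(x) = 8 > 0 for all x, f is convex on R.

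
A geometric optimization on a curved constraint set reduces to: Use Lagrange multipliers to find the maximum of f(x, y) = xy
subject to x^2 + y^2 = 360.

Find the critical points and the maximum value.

Lagrange conditions: y = 2*lambda*x and x = 2*lambda*y
If x = 0 then y = 0, violating the constraint, so x, y != 0.
Dividing: y/x = x/y => x^2 = y^2 => y = x or y = -x
Constraint: 2x^2 = 360 => x^2 = 180 => x = +/-sqrt(180)
Critical points: (sqrt(180), sqrt(180)), (-sqrt(180), -sqrt(180)), (sqrt(180), -sqrt(180)), (-sqrt(180), sqrt(180))
  y = x:  xy = x^2 = 180  at (sqrt(180), sqrt(180)) and (-sqrt(180), -sqrt(180))
  y = -x: xy = -x^2 = -180 at (sqrt(180), -sqrt(180)) and (-sqrt(180), sqrt(180))
Maximum xy = 180 at (sqrt(180), sqrt(180)) and (-sqrt(180), -sqrt(180))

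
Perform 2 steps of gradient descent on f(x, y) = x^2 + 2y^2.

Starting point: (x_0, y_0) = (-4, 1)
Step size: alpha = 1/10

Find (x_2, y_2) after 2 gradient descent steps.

f(x,y) = x^2 + 2y^2
grad_x = 2x + 0y, grad_y = 4y + 0x
Step 1: grad = (-8, 4), (-16/5, 3/5)
Step 2: grad = (-32/5, 12/5), (-64/25, 9/25)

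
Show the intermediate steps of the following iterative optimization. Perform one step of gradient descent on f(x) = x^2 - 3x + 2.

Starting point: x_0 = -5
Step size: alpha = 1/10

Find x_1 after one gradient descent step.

f(x) = x^2 - 3x + 2
f'(x) = 2x - 3
f'(-5) = 2*-5 + (-3) = -13
x_1 = x_0 - alpha * f'(x_0) = -5 - 1/10 * -13 = -37/10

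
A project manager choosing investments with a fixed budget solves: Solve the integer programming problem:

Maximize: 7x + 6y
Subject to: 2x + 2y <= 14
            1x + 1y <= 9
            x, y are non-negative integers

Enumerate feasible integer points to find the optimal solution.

Constraint 1: 2x + 2y <= 14
Constraint 2: 1x + 1y <= 9
Feasible x range (need y >= 0): 0 <= x <= min(14/2, 9/1) => x in {0, ..., 7}.
Enumerate feasible integer points row by row (the coefficient of y is 6 > 0, so for each x the largest feasible y gives the best value):
  x = 0: y <= min((14 - 2*0)/2, (9 - 1*0)/1) => y in {0, ..., 7}; best 7*0 + 6*7 = 42
  x = 1: y <= min((14 - 2*1)/2, (9 - 1*1)/1) => y in {0, ..., 6}; best 7*1 + 6*6 = 43
  x = 2: y <= min((14 - 2*2)/2, (9 - 1*2)/1) => y in {0, ..., 5}; best 7*2 + 6*5 = 44
  x = 3: y <= min((14 - 2*3)/2, (9 - 1*3)/1) => y in {0, ..., 4}; best 7*3 + 6*4 = 45
  x = 4: y <= min((14 - 2*4)/2, (9 - 1*4)/1) => y in {0, ..., 3}; best 7*4 + 6*3 = 46
  x = 5: y <= min((14 - 2*5)/2, (9 - 1*5)/1) => y in {0, ..., 2}; best 7*5 + 6*2 = 47
  x = 6: y <= min((14 - 2*6)/2, (9 - 1*6)/1) => y in {0, ..., 1}; best 7*6 + 6*1 = 48
  x = 7: y <= min((14 - 2*7)/2, (9 - 1*7)/1) => y in {0}; best 7*7 + 6*0 = 49
The maximum 7x + 6y = 49 is achieved at x = 7, y = 0.
Check: 2*7 + 2*0 = 14 <= 14 and 1*7 + 1*0 = 7 <= 9.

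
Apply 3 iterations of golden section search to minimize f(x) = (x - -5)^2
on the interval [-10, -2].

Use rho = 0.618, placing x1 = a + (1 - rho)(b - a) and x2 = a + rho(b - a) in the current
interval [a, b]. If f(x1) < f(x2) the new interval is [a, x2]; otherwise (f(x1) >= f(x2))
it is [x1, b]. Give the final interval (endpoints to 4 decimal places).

Golden section search for min of f(x) = (x - -5)^2 on [-10, -2].
Each step: x1 = a + (1 - rho)(b - a), x2 = a + rho(b - a); if f(x1) < f(x2) keep [a, x2], otherwise keep [x1, b].
Step 1: [-10.0000, -2.0000], x1=-6.9440 (f=3.7791), x2=-5.0560 (f=0.0031); f(x1) > f(x2) => keep [-6.9440, -2.0000]
Step 2: [-6.9440, -2.0000], x1=-5.0554 (f=0.0031), x2=-3.8886 (f=1.2352); f(x1) < f(x2) => keep [-6.9440, -3.8886]
Step 3: [-6.9440, -3.8886], x1=-5.7768 (f=0.6035), x2=-5.0558 (f=0.0031); f(x1) > f(x2) => keep [-5.7768, -3.8886]
Final interval: [-5.7768, -3.8886]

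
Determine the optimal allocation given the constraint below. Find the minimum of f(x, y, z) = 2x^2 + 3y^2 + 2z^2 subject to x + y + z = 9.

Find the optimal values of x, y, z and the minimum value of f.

Using Lagrange multipliers on f = 2x^2 + 3y^2 + 2z^2 with constraint x + y + z = 9:
Conditions: 2*2*x = lambda, 2*3*y = lambda, 2*2*z = lambda
So x = lambda/4, y = lambda/6, z = lambda/4
Substituting into constraint: lambda * (2/3) = 9
lambda = 27/2
x = 27/8, y = 9/4, z = 27/8
Minimum value = 243/4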